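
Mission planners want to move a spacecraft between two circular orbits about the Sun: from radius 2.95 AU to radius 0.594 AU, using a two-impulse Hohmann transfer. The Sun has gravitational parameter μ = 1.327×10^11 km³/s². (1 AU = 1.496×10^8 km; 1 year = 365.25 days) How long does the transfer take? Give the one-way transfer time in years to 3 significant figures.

In km: r₁ = 2.95 × 1.496×10^8 = 4.4132×10^8 km; r₂ = 0.594 × 1.496×10^8 = 8.88624×10^7 km.
The Hohmann ellipse has a_t = (r₁ + r₂)/2 = 2.650912×10^8 km.
Half the transfer-orbit period gives t = π√(a_t³/μ) = 3.722×10^7 s.
Converting: 3.722×10^7 s ÷ 3.15576×10^7 s/year (365.25 × 86400) = 1.18 years.

t = 1.18 years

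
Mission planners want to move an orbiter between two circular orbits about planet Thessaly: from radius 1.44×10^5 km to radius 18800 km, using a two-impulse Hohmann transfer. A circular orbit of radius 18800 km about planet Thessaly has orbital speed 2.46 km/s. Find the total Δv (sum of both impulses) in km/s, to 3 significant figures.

From the circular-orbit relation v² = μ/r at r = 18800 km: μ = v²r = (2.46)² × 18800 = 1.13770×10^5 km³/s².
Transfer-ellipse semi-major axis a_t = (r₁ + r₂)/2 = (1.440×10^5 + 18800)/2 = 81400 km.
Circular speed at r₁: v₁ = √(μ/r₁) = √(1.13770×10^5/1.440×10^5) = 0.8889 km/s.
Transfer-orbit speed at r₁ (vis-viva equation): v_a = √[μ(2/r₁ − 1/a_t)] = 0.4272 km/s.
First burn Δv₁ = |v_a − v₁| = 0.4617 km/s.
Circular speed at r₂: v₂ = √(μ/r₂) = 2.4600 km/s.
Transfer-orbit speed at r₂: v_p = √[μ(2/r₂ − 1/a_t)] = 3.2719 km/s.
Second burn Δv₂ = |v₂ − v_p| = 0.8119 km/s.
Total Δv = Δv₁ + Δv₂ = 1.274 km/s.

Δv = 1.27 km/s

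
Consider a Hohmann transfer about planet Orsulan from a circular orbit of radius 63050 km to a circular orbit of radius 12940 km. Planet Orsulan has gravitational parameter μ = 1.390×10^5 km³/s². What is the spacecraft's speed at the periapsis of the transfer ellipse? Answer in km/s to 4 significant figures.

Transfer-ellipse semi-major axis a_t = (r₁ + r₂)/2 = (63050 + 12940)/2 = 37995 km.
At periapsis, r = 12940 km.
Applying v² = μ(2/r − 1/a_t): v = 4.222 km/s.

v = 4.222 km/s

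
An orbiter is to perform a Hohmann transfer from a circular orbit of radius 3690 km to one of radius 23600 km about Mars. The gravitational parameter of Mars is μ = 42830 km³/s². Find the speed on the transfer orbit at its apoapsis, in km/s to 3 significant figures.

v = 0.701 km/s

Transfer-ellipse semi-major axis a_t = (r₁ + r₂)/2 = (3690 + 23600)/2 = 13645 km.
At apoapsis, r = 23600 km.
From the vis-viva equation, v = √[μ(2/r − 1/a_t)] = 0.7006 km/s.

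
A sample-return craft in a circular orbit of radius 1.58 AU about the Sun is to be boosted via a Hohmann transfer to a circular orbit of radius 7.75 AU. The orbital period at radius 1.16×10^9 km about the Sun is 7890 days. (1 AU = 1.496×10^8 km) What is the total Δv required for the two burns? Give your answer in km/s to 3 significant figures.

From Kepler's third law T² = 4π²r³/μ at r = 1.16×10^9 km, T = 7890 days = 7890 × 86400 s = 6.81696×10^8 s: μ = 4π²r³/T² = 1.32603×10^11 km³/s².
In km: r₁ = 1.58 × 1.496×10^8 = 2.36368×10^8 km; r₂ = 7.75 × 1.496×10^8 = 1.1594×10^9 km.
Transfer-ellipse semi-major axis a_t = (r₁ + r₂)/2 = (2.36368×10^8 + 1.1594×10^9)/2 = 6.97884×10^8 km.
Circular speed at r₁: v₁ = √(μ/r₁) = √(1.32603×10^11/2.36368×10^8) = 23.6855 km/s.
Transfer-orbit speed at r₁ (v² = μ(2/r − 1/a)): v_p = √[μ(2/r₁ − 1/a_t)] = 30.5286 km/s.
First burn Δv₁ = |v_p − v₁| = 6.843 km/s.
At r₂, v₂ = √(μ/r₂) = 10.6945 km/s.
Transfer-orbit speed at r₂: v_a = √[μ(2/r₂ − 1/a_t)] = 6.22389 km/s.
Second burn Δv₂ = |v₂ − v_a| = 4.471 km/s.
Total Δv = Δv₁ + Δv₂ = 11.31 km/s.

Δv = 11.3 km/s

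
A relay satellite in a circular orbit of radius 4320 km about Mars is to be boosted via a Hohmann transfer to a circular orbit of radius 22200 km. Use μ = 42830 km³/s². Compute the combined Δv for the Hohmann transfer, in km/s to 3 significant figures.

Δv = 1.52 km/s

The Hohmann ellipse has a_t = (r₁ + r₂)/2 = 13260 km.
Circular speed at r₁: v₁ = √(μ/r₁) = √(42830/4320) = 3.1487 km/s.
Transfer-orbit speed at r₁ (vis-viva): v_p = √[μ(2/r₁ − 1/a_t)] = 4.0741 km/s.
First burn Δv₁ = |v_p − v₁| = 0.9254 km/s.
Circular speed at r₂: v₂ = √(μ/r₂) = 1.389 km/s.
Transfer-orbit speed at r₂: v_a = √[μ(2/r₂ − 1/a_t)] = 0.7928 km/s.
Second burn Δv₂ = |v₂ − v_a| = 0.5962 km/s.
Δv = Δv₁ + Δv₂ = 0.9254 + 0.5962 = 1.522 km/s.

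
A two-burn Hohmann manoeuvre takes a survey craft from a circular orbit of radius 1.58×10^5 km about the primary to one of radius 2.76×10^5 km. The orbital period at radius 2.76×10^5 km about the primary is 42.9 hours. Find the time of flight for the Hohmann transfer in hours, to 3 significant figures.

From Kepler's third law T² = 4π²r³/μ at r = 2.76×10^5 km, T = 42.9 hours = 42.9 × 3600 s = 1.5444×10^5 s: μ = 4π²r³/T² = 3.47991×10^7 km³/s².
The Hohmann ellipse has a_t = (r₁ + r₂)/2 = 2.170×10^5 km.
Transfer time t = π√(a_t³/μ) = π√((2.170×10^5)³ / 3.47991×10^7) = 53830 s.
Converting: 53830 s ÷ 3600 s/hour = 15.0 hours.

t = 15.0 hours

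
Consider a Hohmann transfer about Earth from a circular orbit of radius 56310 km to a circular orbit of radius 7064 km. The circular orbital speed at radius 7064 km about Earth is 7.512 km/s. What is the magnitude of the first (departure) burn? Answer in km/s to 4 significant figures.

Δv₁ = 1.404 km/s

From the circular-orbit relation v² = μ/r at r = 7064 km: μ = v²r = (7.512)² × 7064 = 3.98623×10^5 km³/s².
The Hohmann ellipse has a_t = (r₁ + r₂)/2 = 31687 km.
On the circular orbit at r = 56310 km, v_c = √(μ/r) = 2.66065 km/s.
Transfer-orbit speed at the same r (vis-viva, a = a_t): v_t = √[μ(2/r − 1/a_t)] = 1.25624 km/s.
Δv₁ = |v_t − v_c| = |1.25624 − 2.66065| = 1.404 km/s.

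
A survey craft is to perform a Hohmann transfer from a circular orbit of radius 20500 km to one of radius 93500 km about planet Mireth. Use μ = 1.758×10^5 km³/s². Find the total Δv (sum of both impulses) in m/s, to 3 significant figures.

Δv = 1370 m/s

Semi-major axis of the transfer orbit: a_t = (20500 + 93500)/2 = 57000 km.
At r₁ the circular-orbit speed is v₁ = √(μ/r₁) = 2.9284 km/s.
On the transfer ellipse at r₁, vis-viva gives v_p = √[μ(2/r₁ − 1/a_t)] = 3.7506 km/s.
First burn Δv₁ = |v_p − v₁| = 0.8222 km/s.
Circular speed at r₂: v₂ = √(μ/r₂) = 1.3712 km/s.
Transfer-orbit speed at r₂: v_a = √[μ(2/r₂ − 1/a_t)] = 0.82232 km/s.
Second burn Δv₂ = |v₂ − v_a| = 0.5489 km/s.
Δv = Δv₁ + Δv₂ = 0.8222 + 0.5489 = 1.371 km/s.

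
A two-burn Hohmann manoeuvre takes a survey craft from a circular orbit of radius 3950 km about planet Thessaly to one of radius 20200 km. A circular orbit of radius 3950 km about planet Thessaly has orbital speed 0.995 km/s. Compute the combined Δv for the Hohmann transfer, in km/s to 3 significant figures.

Δv = 0.480 km/s

From the circular-orbit relation v² = μ/r at r = 3950 km: μ = v²r = (0.995)² × 3950 = 3910.60 km³/s².
The Hohmann ellipse has a_t = (r₁ + r₂)/2 = 12075 km.
At r₁ the circular-orbit speed is v₁ = √(μ/r₁) = 0.995000 km/s.
Transfer-orbit speed at r₁ (vis-viva equation): v_p = √[μ(2/r₁ − 1/a_t)] = 1.28693 km/s.
First burn Δv₁ = |v_p − v₁| = 0.29193 km/s.
Circular speed at r₂: v₂ = √(μ/r₂) = 0.43999 km/s.
Transfer-orbit speed at r₂: v_a = √[μ(2/r₂ − 1/a_t)] = 0.25165 km/s.
Second burn Δv₂ = |v₂ − v_a| = 0.18834 km/s.
Total Δv = Δv₁ + Δv₂ = 0.4803 km/s.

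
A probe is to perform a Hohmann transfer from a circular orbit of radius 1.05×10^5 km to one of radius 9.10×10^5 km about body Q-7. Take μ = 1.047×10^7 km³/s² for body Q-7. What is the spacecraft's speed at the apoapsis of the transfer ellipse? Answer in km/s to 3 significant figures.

The Hohmann ellipse has a_t = (r₁ + r₂)/2 = 5.075×10^5 km.
At apoapsis, r = 9.100×10^5 km.
Applying v² = μ(2/r − 1/a_t): v = 1.543 km/s.

v = 1.54 km/s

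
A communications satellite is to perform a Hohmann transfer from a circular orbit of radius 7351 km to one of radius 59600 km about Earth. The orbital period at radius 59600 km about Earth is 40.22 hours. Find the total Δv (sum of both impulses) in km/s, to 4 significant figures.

From Kepler's third law T² = 4π²r³/μ at r = 59600 km, T = 40.22 hours = 40.22 × 3600 s = 1.44792×10^5 s: μ = 4π²r³/T² = 3.98666×10^5 km³/s².
Transfer-ellipse semi-major axis a_t = (r₁ + r₂)/2 = (7351 + 59600)/2 = 33475.5 km.
At r₁ the circular-orbit speed is v₁ = √(μ/r₁) = 7.364 km/s.
Transfer-orbit speed at r₁ (vis-viva equation): v_p = √[μ(2/r₁ − 1/a_t)] = 9.826 km/s.
First burn Δv₁ = |v_p − v₁| = 2.462 km/s.
Circular speed at r₂: v₂ = √(μ/r₂) = 2.586 km/s.
Transfer-orbit speed at r₂: v_a = √[μ(2/r₂ − 1/a_t)] = 1.212 km/s.
Second burn Δv₂ = |v₂ − v_a| = 1.374 km/s.
Δv = Δv₁ + Δv₂ = 2.462 + 1.374 = 3.836 km/s.

Δv = 3.836 km/s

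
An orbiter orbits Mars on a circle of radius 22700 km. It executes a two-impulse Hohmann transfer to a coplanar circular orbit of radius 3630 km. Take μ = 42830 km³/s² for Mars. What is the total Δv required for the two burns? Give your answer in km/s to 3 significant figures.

Semi-major axis of the transfer orbit: a_t = (22700 + 3630)/2 = 13165 km.
Circular speed at r₁: v₁ = √(μ/r₁) = √(42830/22700) = 1.3736 km/s.
On the transfer ellipse at r₁, vis-viva gives v_a = √[μ(2/r₁ − 1/a_t)] = 0.72128 km/s.
First burn Δv₁ = |v_a − v₁| = 0.6523 km/s.
At r₂, v₂ = √(μ/r₂) = 3.43495 km/s.
Transfer-orbit speed at r₂: v_p = √[μ(2/r₂ − 1/a_t)] = 4.51048 km/s.
Second burn Δv₂ = |v₂ − v_p| = 1.076 km/s.
Total Δv = Δv₁ + Δv₂ = 1.728 km/s.

Δv = 1.73 km/s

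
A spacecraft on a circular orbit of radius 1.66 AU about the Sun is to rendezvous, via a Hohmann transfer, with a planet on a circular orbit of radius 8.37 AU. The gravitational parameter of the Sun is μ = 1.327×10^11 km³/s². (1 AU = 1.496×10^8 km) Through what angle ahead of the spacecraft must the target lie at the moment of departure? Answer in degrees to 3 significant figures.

φ = 96.5°

In km: r₁ = 1.66 × 1.496×10^8 = 2.48336×10^8 km; r₂ = 8.37 × 1.496×10^8 = 1.252152×10^9 km.
Semi-major axis of the transfer orbit: a_t = (2.48336×10^8 + 1.252152×10^9)/2 = 7.50244×10^8 km.
The half-period of the transfer ellipse is t = π√(a_t³/μ) = 1.772×10^8 s.
The target's mean motion on its circular orbit is ω₂ = √(μ/r₂³) = 8.221×10^-9 rad/s.
Angle swept by the target during transfer: ω₂·t = 1.457 rad = 83.48°.
Arrival is 180° from departure on the ellipse, so φ = 180° − 83.48° = 96.5°.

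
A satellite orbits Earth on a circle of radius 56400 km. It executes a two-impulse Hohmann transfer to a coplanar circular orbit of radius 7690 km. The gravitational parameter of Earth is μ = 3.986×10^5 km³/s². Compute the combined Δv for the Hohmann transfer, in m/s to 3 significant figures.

Semi-major axis of the transfer orbit: a_t = (56400 + 7690)/2 = 32045 km.
Circular speed at r₁: v₁ = √(μ/r₁) = √(3.986×10^5/56400) = 2.658 km/s.
Transfer-orbit speed at r₁ (vis-viva equation): v_a = √[μ(2/r₁ − 1/a_t)] = 1.302 km/s.
First burn Δv₁ = |v_a − v₁| = 1.356 km/s.
At r₂, v₂ = √(μ/r₂) = 7.1996 km/s.
Transfer-orbit speed at r₂: v_p = √[μ(2/r₂ − 1/a_t)] = 9.5514 km/s.
Second burn Δv₂ = |v₂ − v_p| = 2.352 km/s.
Total Δv = Δv₁ + Δv₂ = 3.708 km/s.

Δv = 3710 m/s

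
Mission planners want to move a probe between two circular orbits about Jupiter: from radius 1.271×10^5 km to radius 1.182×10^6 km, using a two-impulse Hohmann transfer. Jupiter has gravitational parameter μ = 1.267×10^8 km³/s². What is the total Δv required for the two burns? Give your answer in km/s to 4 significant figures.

Δv = 16.65 km/s

Semi-major axis of the transfer orbit: a_t = (1.271×10^5 + 1.182×10^6)/2 = 6.5455×10^5 km.
At r₁ the circular-orbit speed is v₁ = √(μ/r₁) = 31.57 km/s.
Transfer-orbit speed at r₁ (v² = μ(2/r − 1/a)): v_p = √[μ(2/r₁ − 1/a_t)] = 42.43 km/s.
First burn Δv₁ = |v_p − v₁| = 10.86 km/s.
Circular speed at r₂: v₂ = √(μ/r₂) = 10.353 km/s.
Transfer-orbit speed at r₂: v_a = √[μ(2/r₂ − 1/a_t)] = 4.5623 km/s.
Second burn Δv₂ = |v₂ − v_a| = 5.791 km/s.
Δv = Δv₁ + Δv₂ = 10.86 + 5.791 = 16.65 km/s.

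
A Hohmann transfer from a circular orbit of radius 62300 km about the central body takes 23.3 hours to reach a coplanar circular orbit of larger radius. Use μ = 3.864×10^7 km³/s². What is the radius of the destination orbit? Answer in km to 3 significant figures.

r₂ = 5.42×10^5 km

Transfer time t = 23.3 hours = 83880 s, and t = π√(a_t³/μ).
So a_t = (μ t²/π²)^(1/3) = (3.864×10^7 × (83880)² / π²)^(1/3) = 3.0201×10^5 km.
Since a_t = (r₁ + r₂)/2, r₂ = 2a_t − r₁ = 2×3.0201×10^5 − 62300 = 5.4172×10^5 km.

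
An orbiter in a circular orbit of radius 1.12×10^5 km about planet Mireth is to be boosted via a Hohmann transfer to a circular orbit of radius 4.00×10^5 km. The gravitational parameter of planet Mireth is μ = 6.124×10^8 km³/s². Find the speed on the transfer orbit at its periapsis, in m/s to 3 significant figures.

Transfer-ellipse semi-major axis a_t = (r₁ + r₂)/2 = (1.120×10^5 + 4.000×10^5)/2 = 2.560×10^5 km.
The periapsis of the transfer ellipse is at r = 1.120×10^5 km.
Applying v² = μ(2/r − 1/a_t): v = 92.43 km/s.

v = 92400 m/s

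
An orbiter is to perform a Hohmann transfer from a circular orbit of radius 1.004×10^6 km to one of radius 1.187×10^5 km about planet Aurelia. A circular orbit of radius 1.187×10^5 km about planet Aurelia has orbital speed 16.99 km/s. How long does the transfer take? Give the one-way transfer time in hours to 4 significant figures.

t = 62.70 hours

From the circular-orbit relation v² = μ/r at r = 1.187×10^5 km: μ = v²r = (16.99)² × 1.187×10^5 = 3.42640×10^7 km³/s².
The Hohmann ellipse has a_t = (r₁ + r₂)/2 = 5.6135×10^5 km.
By Kepler's third law the transfer-orbit period is T = 2π√(a_t³/μ), so t = T/2 = 2.2573×10^5 s.
Converting: 2.2573×10^5 s ÷ 3600 s/hour = 62.70 hours.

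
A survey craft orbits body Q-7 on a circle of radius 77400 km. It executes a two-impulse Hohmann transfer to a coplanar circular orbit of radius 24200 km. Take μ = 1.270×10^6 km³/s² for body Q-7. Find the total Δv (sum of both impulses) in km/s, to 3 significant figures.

The Hohmann ellipse has a_t = (r₁ + r₂)/2 = 50800 km.
Circular speed at r₁: v₁ = √(μ/r₁) = √(1.270×10^6/77400) = 4.051 km/s.
Transfer-orbit speed at r₁ (v² = μ(2/r − 1/a)): v_a = √[μ(2/r₁ − 1/a_t)] = 2.796 km/s.
First burn Δv₁ = |v_a − v₁| = 1.255 km/s.
Circular speed at r₂: v₂ = √(μ/r₂) = 7.244 km/s.
Transfer-orbit speed at r₂: v_p = √[μ(2/r₂ − 1/a_t)] = 8.942 km/s.
Second burn Δv₂ = |v₂ − v_p| = 1.698 km/s.
Total Δv = Δv₁ + Δv₂ = 2.953 km/s.

Δv = 2.95 km/s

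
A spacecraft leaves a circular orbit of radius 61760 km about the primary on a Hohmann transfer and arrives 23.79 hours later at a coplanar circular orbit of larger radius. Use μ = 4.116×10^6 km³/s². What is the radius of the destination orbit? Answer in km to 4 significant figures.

Transfer time t = 23.79 hours = 85644 s, and t = π√(a_t³/μ).
So a_t = (μ t²/π²)^(1/3) = (4.116×10^6 × (85644)² / π²)^(1/3) = 1.4516×10^5 km.
Since a_t = (r₁ + r₂)/2, r₂ = 2a_t − r₁ = 2×1.4516×10^5 − 61760 = 2.2856×10^5 km.

r₂ = 2.286×10^5 km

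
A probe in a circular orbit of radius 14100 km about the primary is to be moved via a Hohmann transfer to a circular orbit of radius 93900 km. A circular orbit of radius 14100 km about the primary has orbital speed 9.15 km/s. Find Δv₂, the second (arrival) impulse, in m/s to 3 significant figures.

Δv₂ = 1730 m/s

From the circular-orbit relation v² = μ/r at r = 14100 km: μ = v²r = (9.15)² × 14100 = 1.18049×10^6 km³/s².
Transfer-ellipse semi-major axis a_t = (r₁ + r₂)/2 = (14100 + 93900)/2 = 54000 km.
Circular speed at r = 93900 km: v_c = √(μ/r) = 3.546 km/s.
Transfer-orbit speed at the same r (vis-viva, a = a_t): v_t = √[μ(2/r − 1/a_t)] = 1.812 km/s.
Δv₂ = |v_t − v_c| = |1.812 − 3.546| = 1.734 km/s.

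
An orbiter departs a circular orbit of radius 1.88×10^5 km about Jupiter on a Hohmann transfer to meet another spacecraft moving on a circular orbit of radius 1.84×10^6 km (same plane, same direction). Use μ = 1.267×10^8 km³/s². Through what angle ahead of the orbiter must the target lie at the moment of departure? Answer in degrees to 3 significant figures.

The Hohmann ellipse has a_t = (r₁ + r₂)/2 = 1.014×10^6 km.
The half-period of the transfer ellipse is t = π√(a_t³/μ) = 2.8498×10^5 s.
Target angular speed ω₂ = √(μ/r₂³) = 4.5098×10^-6 rad/s.
Angle swept by the target during transfer: ω₂·t = 1.2852 rad = 73.64°.
The orbiter traverses 180° on the transfer ellipse, so the target must lead by 180° − 73.64° = 106°.

φ = 106°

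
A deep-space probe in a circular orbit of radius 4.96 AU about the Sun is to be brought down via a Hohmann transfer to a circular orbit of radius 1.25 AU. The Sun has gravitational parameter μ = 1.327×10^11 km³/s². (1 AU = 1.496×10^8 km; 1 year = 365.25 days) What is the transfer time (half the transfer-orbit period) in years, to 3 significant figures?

t = 2.74 years

In km: r₁ = 4.96 × 1.496×10^8 = 7.42016×10^8 km; r₂ = 1.25 × 1.496×10^8 = 1.870×10^8 km.
Transfer-ellipse semi-major axis a_t = (r₁ + r₂)/2 = (7.42016×10^8 + 1.870×10^8)/2 = 4.64508×10^8 km.
By Kepler's third law the transfer-orbit period is T = 2π√(a_t³/μ), so t = T/2 = 8.634×10^7 s.
Converting: 8.634×10^7 s ÷ 3.15576×10^7 s/year (365.25 × 86400) = 2.74 years.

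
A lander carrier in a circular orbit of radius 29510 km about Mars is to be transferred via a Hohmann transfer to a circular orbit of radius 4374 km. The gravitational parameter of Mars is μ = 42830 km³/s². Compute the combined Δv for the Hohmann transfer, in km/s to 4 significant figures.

Δv = 1.593 km/s

Semi-major axis of the transfer orbit: a_t = (29510 + 4374)/2 = 16942 km.
At r₁ the circular-orbit speed is v₁ = √(μ/r₁) = 1.20473 km/s.
On the transfer ellipse at r₁, vis-viva gives v_a = √[μ(2/r₁ − 1/a_t)] = 0.612134 km/s.
First burn Δv₁ = |v_a − v₁| = 0.59260 km/s.
At r₂, v₂ = √(μ/r₂) = 3.1292 km/s.
Transfer-orbit speed at r₂: v_p = √[μ(2/r₂ − 1/a_t)] = 4.1299 km/s.
Second burn Δv₂ = |v₂ − v_p| = 1.0007 km/s.
Total Δv = Δv₁ + Δv₂ = 1.593 km/s.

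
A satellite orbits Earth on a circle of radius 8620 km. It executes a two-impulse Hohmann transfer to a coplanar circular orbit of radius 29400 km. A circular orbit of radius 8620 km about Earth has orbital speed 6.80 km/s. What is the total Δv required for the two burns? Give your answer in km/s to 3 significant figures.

From the circular-orbit relation v² = μ/r at r = 8620 km: μ = v²r = (6.80)² × 8620 = 3.98589×10^5 km³/s².
The Hohmann ellipse has a_t = (r₁ + r₂)/2 = 19010 km.
Circular speed at r₁: v₁ = √(μ/r₁) = √(3.98589×10^5/8620) = 6.8000 km/s.
Transfer-orbit speed at r₁ (vis-viva): v_p = √[μ(2/r₁ − 1/a_t)] = 8.4565 km/s.
First burn Δv₁ = |v_p − v₁| = 1.6565 km/s.
At r₂, v₂ = √(μ/r₂) = 3.6820 km/s.
Transfer-orbit speed at r₂: v_a = √[μ(2/r₂ − 1/a_t)] = 2.4794 km/s.
Second burn Δv₂ = |v₂ − v_a| = 1.2026 km/s.
Total Δv = Δv₁ + Δv₂ = 2.859 km/s.

Δv = 2.86 km/s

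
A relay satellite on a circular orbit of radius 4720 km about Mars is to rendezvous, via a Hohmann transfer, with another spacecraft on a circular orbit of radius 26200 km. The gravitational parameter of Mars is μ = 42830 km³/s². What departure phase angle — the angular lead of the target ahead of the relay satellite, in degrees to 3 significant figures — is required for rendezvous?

φ = 98.4°

Semi-major axis of the transfer orbit: a_t = (4720 + 26200)/2 = 15460 km.
The half-period of the transfer ellipse is t = π√(a_t³/μ) = 29180 s.
Target angular speed ω₂ = √(μ/r₂³) = 4.880×10^-5 rad/s.
Angle swept by the target during transfer: ω₂·t = 1.424 rad = 81.59°.
The relay satellite traverses 180° on the transfer ellipse, so the target must lead by 180° − 81.59° = 98.4°.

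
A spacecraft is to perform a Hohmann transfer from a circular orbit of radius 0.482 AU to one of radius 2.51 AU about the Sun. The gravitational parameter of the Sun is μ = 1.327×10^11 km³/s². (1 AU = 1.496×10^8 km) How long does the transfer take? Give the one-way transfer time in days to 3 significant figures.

t = 334 days

In km: r₁ = 0.482 × 1.496×10^8 = 7.21072×10^7 km; r₂ = 2.51 × 1.496×10^8 = 3.75496×10^8 km.
Semi-major axis of the transfer orbit: a_t = (7.21072×10^7 + 3.75496×10^8)/2 = 2.238016×10^8 km.
Half the transfer-orbit period gives t = π√(a_t³/μ) = 2.887×10^7 s.
Converting: 2.887×10^7 s ÷ 86400 s/day = 334 days.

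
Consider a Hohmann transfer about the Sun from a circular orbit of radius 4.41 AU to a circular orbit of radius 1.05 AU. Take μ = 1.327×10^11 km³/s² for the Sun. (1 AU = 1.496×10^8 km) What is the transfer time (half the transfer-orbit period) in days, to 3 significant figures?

In km: r₁ = 4.41 × 1.496×10^8 = 6.59736×10^8 km; r₂ = 1.05 × 1.496×10^8 = 1.5708×10^8 km.
Semi-major axis of the transfer orbit: a_t = (6.59736×10^8 + 1.5708×10^8)/2 = 4.08408×10^8 km.
Transfer time t = π√(a_t³/μ) = π√((4.08408×10^8)³ / 1.327×10^11) = 7.118×10^7 s.
Converting: 7.118×10^7 s ÷ 86400 s/day = 824 days.

t = 824 days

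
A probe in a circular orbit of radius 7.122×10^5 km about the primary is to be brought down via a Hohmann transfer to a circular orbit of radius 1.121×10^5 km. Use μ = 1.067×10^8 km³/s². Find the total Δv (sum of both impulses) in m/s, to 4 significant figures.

Δv = 15560 m/s

Transfer-ellipse semi-major axis a_t = (r₁ + r₂)/2 = (7.122×10^5 + 1.121×10^5)/2 = 4.1215×10^5 km.
Circular speed at r₁: v₁ = √(μ/r₁) = √(1.067×10^8/7.122×10^5) = 12.24 km/s.
Transfer-orbit speed at r₁ (vis-viva): v_a = √[μ(2/r₁ − 1/a_t)] = 6.383 km/s.
First burn Δv₁ = |v_a − v₁| = 5.857 km/s.
Circular speed at r₂: v₂ = √(μ/r₂) = 30.852 km/s.
Transfer-orbit speed at r₂: v_p = √[μ(2/r₂ − 1/a_t)] = 40.556 km/s.
Second burn Δv₂ = |v₂ − v_p| = 9.704 km/s.
Total Δv = Δv₁ + Δv₂ = 15.56 km/s.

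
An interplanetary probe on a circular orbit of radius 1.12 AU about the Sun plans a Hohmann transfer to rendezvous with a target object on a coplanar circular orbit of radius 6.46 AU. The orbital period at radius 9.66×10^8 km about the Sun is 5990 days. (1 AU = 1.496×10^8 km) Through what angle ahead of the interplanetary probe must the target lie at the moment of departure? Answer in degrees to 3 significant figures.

φ = 99.1°

From Kepler's third law T² = 4π²r³/μ at r = 9.66×10^8 km, T = 5990 days = 5990 × 86400 s = 5.17536×10^8 s: μ = 4π²r³/T² = 1.32865×10^11 km³/s².
In km: r₁ = 1.12 × 1.496×10^8 = 1.67552×10^8 km; r₂ = 6.46 × 1.496×10^8 = 9.66416×10^8 km.
Semi-major axis of the transfer orbit: a_t = (1.67552×10^8 + 9.66416×10^8)/2 = 5.66984×10^8 km.
The half-period of the transfer ellipse is t = π√(a_t³/μ) = 1.1636×10^8 s.
The target's mean motion on its circular orbit is ω₂ = √(μ/r₂³) = 1.2133×10^-8 rad/s.
Angle swept by the target during transfer: ω₂·t = 1.4118 rad = 80.89°.
Arrival is 180° from departure on the ellipse, so φ = 180° − 80.89° = 99.1°.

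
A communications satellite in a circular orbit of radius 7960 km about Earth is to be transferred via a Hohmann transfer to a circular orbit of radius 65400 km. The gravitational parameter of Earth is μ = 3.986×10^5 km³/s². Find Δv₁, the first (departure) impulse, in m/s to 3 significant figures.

Transfer-ellipse semi-major axis a_t = (r₁ + r₂)/2 = (7960 + 65400)/2 = 36680 km.
Circular speed at r = 7960 km: v_c = √(μ/r) = 7.076 km/s.
Vis-viva on the transfer ellipse at r = 7960 km gives v_t = √[μ(2/r − 1/a_t)] = 9.449 km/s.
Δv₁ = |v_t − v_c| = |9.449 − 7.076| = 2.373 km/s.

Δv₁ = 2370 m/s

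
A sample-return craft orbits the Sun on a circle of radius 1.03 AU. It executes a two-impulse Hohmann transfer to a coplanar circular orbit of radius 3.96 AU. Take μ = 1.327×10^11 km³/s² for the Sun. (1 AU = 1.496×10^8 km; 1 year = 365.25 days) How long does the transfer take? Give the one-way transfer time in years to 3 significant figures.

t = 1.97 years

In km: r₁ = 1.03 × 1.496×10^8 = 1.54088×10^8 km; r₂ = 3.96 × 1.496×10^8 = 5.92416×10^8 km.
The Hohmann ellipse has a_t = (r₁ + r₂)/2 = 3.73252×10^8 km.
Half the transfer-orbit period gives t = π√(a_t³/μ) = 6.219×10^7 s.
Converting: 6.219×10^7 s ÷ 3.15576×10^7 s/year (365.25 × 86400) = 1.97 years.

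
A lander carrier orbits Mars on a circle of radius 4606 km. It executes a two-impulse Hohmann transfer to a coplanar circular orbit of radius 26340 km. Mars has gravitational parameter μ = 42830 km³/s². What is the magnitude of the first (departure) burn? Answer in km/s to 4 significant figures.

The Hohmann ellipse has a_t = (r₁ + r₂)/2 = 15473 km.
On the circular orbit at r = 4606 km, v_c = √(μ/r) = 3.0494 km/s.
Transfer-orbit speed at the same r (vis-viva, a = a_t): v_t = √[μ(2/r − 1/a_t)] = 3.9786 km/s.
Δv₁ = |v_t − v_c| = |3.9786 − 3.0494| = 0.9292 km/s.

Δv₁ = 0.9292 km/s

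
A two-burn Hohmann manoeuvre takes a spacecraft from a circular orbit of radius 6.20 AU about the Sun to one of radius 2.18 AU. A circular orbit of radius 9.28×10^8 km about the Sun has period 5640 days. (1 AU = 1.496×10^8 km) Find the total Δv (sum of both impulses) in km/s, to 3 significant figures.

Δv = 7.70 km/s

From Kepler's third law T² = 4π²r³/μ at r = 9.28×10^8 km, T = 5640 days = 5640 × 86400 s = 4.87296×10^8 s: μ = 4π²r³/T² = 1.32867×10^11 km³/s².
In km: r₁ = 6.20 × 1.496×10^8 = 9.2752×10^8 km; r₂ = 2.18 × 1.496×10^8 = 3.26128×10^8 km.
Semi-major axis of the transfer orbit: a_t = (9.2752×10^8 + 3.26128×10^8)/2 = 6.26824×10^8 km.
At r₁ the circular-orbit speed is v₁ = √(μ/r₁) = 11.9687 km/s.
Transfer-orbit speed at r₁ (vis-viva): v_a = √[μ(2/r₁ − 1/a_t)] = 8.63314 km/s.
First burn Δv₁ = |v_a − v₁| = 3.3356 km/s.
Circular speed at r₂: v₂ = √(μ/r₂) = 20.1844 km/s.
Transfer-orbit speed at r₂: v_p = √[μ(2/r₂ − 1/a_t)] = 24.5530 km/s.
Second burn Δv₂ = |v₂ − v_p| = 4.3686 km/s.
Total Δv = Δv₁ + Δv₂ = 7.704 km/s.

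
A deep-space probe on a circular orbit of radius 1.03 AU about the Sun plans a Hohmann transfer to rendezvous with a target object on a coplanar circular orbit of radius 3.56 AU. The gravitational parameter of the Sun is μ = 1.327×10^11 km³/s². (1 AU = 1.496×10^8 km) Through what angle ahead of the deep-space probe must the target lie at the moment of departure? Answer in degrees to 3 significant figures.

φ = 86.8°

In km: r₁ = 1.03 × 1.496×10^8 = 1.54088×10^8 km; r₂ = 3.56 × 1.496×10^8 = 5.32576×10^8 km.
Transfer-ellipse semi-major axis a_t = (r₁ + r₂)/2 = (1.54088×10^8 + 5.32576×10^8)/2 = 3.43332×10^8 km.
The half-period of the transfer ellipse is t = π√(a_t³/μ) = 5.486×10^7 s.
The target's mean motion on its circular orbit is ω₂ = √(μ/r₂³) = 2.964×10^-8 rad/s.
Angle swept by the target during transfer: ω₂·t = 1.6261 rad = 93.17°.
Arrival is 180° from departure on the ellipse, so φ = 180° − 93.17° = 86.8°.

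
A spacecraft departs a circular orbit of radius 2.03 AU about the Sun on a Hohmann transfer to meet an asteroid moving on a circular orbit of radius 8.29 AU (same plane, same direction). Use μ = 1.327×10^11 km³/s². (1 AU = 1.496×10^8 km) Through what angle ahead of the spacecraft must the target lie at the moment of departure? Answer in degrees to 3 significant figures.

φ = 91.6°

In km: r₁ = 2.03 × 1.496×10^8 = 3.03688×10^8 km; r₂ = 8.29 × 1.496×10^8 = 1.240184×10^9 km.
The Hohmann ellipse has a_t = (r₁ + r₂)/2 = 7.71936×10^8 km.
The half-period of the transfer ellipse is t = π√(a_t³/μ) = 1.8496×10^8 s.
The target's mean motion on its circular orbit is ω₂ = √(μ/r₂³) = 8.3408×10^-9 rad/s.
Angle swept by the target during transfer: ω₂·t = 1.5427 rad = 88.39°.
Arrival is 180° from departure on the ellipse, so φ = 180° − 88.39° = 91.6°.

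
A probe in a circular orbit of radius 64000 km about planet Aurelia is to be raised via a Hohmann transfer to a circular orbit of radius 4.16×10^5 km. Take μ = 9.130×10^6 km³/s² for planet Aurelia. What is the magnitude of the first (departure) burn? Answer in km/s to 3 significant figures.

Semi-major axis of the transfer orbit: a_t = (64000 + 4.160×10^5)/2 = 2.400×10^5 km.
On the circular orbit at r = 64000 km, v_c = √(μ/r) = 11.944 km/s.
Vis-viva on the transfer ellipse at r = 64000 km gives v_t = √[μ(2/r − 1/a_t)] = 15.725 km/s.
Δv₁ = |v_t − v_c| = |15.725 − 11.944| = 3.781 km/s.

Δv₁ = 3.78 km/s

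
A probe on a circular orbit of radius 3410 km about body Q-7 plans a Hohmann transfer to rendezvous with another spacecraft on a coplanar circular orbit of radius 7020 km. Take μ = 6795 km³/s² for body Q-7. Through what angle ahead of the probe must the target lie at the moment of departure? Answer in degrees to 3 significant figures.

Semi-major axis of the transfer orbit: a_t = (3410 + 7020)/2 = 5215 km.
The half-period of the transfer ellipse is t = π√(a_t³/μ) = 14353 s.
The target's mean motion on its circular orbit is ω₂ = √(μ/r₂³) = 1.4015×10^-4 rad/s.
Angle swept by the target during transfer: ω₂·t = 2.012 rad = 115.3°.
The probe traverses 180° on the transfer ellipse, so the target must lead by 180° − 115.3° = 64.7°.

φ = 64.7°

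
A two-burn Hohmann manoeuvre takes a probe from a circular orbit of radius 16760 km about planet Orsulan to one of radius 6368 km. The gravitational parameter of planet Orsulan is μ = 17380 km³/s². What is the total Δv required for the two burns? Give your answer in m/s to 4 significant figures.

Δv = 599.5 m/s

The Hohmann ellipse has a_t = (r₁ + r₂)/2 = 11564 km.
At r₁ the circular-orbit speed is v₁ = √(μ/r₁) = 1.01833 km/s.
On the transfer ellipse at r₁, vis-viva equation gives v_a = √[μ(2/r₁ − 1/a_t)] = 0.755676 km/s.
First burn Δv₁ = |v_a − v₁| = 0.2627 km/s.
At r₂, v₂ = √(μ/r₂) = 1.6521 km/s.
Transfer-orbit speed at r₂: v_p = √[μ(2/r₂ − 1/a_t)] = 1.9889 km/s.
Second burn Δv₂ = |v₂ − v_p| = 0.3368 km/s.
Δv = Δv₁ + Δv₂ = 0.2627 + 0.3368 = 0.5995 km/s.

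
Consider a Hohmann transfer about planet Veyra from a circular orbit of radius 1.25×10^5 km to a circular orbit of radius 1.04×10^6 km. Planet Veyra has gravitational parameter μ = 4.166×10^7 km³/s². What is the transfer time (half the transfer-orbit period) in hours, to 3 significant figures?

t = 60.1 hours

The Hohmann ellipse has a_t = (r₁ + r₂)/2 = 5.825×10^5 km.
Half the transfer-orbit period gives t = π√(a_t³/μ) = 2.164×10^5 s.
Converting: 2.164×10^5 s ÷ 3600 s/hour = 60.1 hours.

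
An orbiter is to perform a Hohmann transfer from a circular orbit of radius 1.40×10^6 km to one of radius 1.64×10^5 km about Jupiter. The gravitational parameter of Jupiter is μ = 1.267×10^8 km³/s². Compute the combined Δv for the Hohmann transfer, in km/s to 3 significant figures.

The Hohmann ellipse has a_t = (r₁ + r₂)/2 = 7.820×10^5 km.
At r₁ the circular-orbit speed is v₁ = √(μ/r₁) = 9.51315 km/s.
Transfer-orbit speed at r₁ (v² = μ(2/r − 1/a)): v_a = √[μ(2/r₁ − 1/a_t)] = 4.35655 km/s.
First burn Δv₁ = |v_a − v₁| = 5.157 km/s.
At r₂, v₂ = √(μ/r₂) = 27.795 km/s.
Transfer-orbit speed at r₂: v_p = √[μ(2/r₂ − 1/a_t)] = 37.190 km/s.
Second burn Δv₂ = |v₂ − v_p| = 9.395 km/s.
Total Δv = Δv₁ + Δv₂ = 14.55 km/s.

Δv = 14.6 km/s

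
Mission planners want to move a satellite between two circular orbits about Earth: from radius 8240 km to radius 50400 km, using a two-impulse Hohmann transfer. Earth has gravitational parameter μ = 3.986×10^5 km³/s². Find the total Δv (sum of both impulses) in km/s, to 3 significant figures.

The Hohmann ellipse has a_t = (r₁ + r₂)/2 = 29320 km.
Circular speed at r₁: v₁ = √(μ/r₁) = √(3.986×10^5/8240) = 6.955 km/s.
On the transfer ellipse at r₁, vis-viva equation gives v_p = √[μ(2/r₁ − 1/a_t)] = 9.119 km/s.
First burn Δv₁ = |v_p − v₁| = 2.164 km/s.
Circular speed at r₂: v₂ = √(μ/r₂) = 2.812 km/s.
Transfer-orbit speed at r₂: v_a = √[μ(2/r₂ − 1/a_t)] = 1.491 km/s.
Second burn Δv₂ = |v₂ − v_a| = 1.321 km/s.
Total Δv = Δv₁ + Δv₂ = 3.485 km/s.

Δv = 3.49 km/s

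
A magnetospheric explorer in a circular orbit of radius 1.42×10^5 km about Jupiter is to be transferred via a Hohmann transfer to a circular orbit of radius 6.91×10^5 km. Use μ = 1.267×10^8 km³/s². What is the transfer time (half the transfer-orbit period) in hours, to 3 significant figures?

t = 20.8 hours

Transfer-ellipse semi-major axis a_t = (r₁ + r₂)/2 = (1.420×10^5 + 6.910×10^5)/2 = 4.165×10^5 km.
Half the transfer-orbit period gives t = π√(a_t³/μ) = 75020 s.
Converting: 75020 s ÷ 3600 s/hour = 20.8 hours.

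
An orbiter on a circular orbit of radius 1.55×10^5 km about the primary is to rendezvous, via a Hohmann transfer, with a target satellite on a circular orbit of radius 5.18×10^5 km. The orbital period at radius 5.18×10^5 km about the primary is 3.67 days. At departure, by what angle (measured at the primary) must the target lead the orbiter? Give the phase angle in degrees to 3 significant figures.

φ = 85.8°

From Kepler's third law T² = 4π²r³/μ at r = 5.18×10^5 km, T = 3.67 days = 3.67 × 86400 s = 3.17088×10^5 s: μ = 4π²r³/T² = 5.45745×10^7 km³/s².
Semi-major axis of the transfer orbit: a_t = (1.550×10^5 + 5.180×10^5)/2 = 3.365×10^5 km.
Transfer time t = π√(a_t³/μ) = 83010.45 s.
Target angular speed ω₂ = √(μ/r₂³) = 1.981527×10^-5 rad/s.
Angle swept by the target during transfer: ω₂·t = 1.64487 rad = 94.24°.
Arrival is 180° from departure on the ellipse, so φ = 180° − 94.24° = 85.8°.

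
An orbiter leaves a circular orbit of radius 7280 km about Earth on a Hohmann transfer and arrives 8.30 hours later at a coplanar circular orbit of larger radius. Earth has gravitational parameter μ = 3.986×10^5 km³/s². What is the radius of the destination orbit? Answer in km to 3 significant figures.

r₂ = 58800 km

Transfer time t = 8.30 hours = 29880 s, and t = π√(a_t³/μ).
So a_t = (μ t²/π²)^(1/3) = (3.986×10^5 × (29880)² / π²)^(1/3) = 33037 km.
Since a_t = (r₁ + r₂)/2, r₂ = 2a_t − r₁ = 2×33037 − 7280 = 58794 km.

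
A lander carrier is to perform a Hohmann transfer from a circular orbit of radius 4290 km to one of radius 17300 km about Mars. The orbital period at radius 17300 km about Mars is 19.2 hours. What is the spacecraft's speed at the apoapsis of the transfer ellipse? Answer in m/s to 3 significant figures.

From Kepler's third law T² = 4π²r³/μ at r = 17300 km, T = 19.2 hours = 19.2 × 3600 s = 69120 s: μ = 4π²r³/T² = 42784.9 km³/s².
Semi-major axis of the transfer orbit: a_t = (4290 + 17300)/2 = 10795 km.
At apoapsis, r = 17300 km.
From the vis-viva equation, v = √[μ(2/r − 1/a_t)] = 0.9914 km/s.

v = 991 m/s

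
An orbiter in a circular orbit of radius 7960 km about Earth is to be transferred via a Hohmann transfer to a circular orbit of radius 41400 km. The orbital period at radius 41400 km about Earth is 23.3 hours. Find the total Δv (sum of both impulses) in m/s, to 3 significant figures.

Δv = 3430 m/s

From Kepler's third law T² = 4π²r³/μ at r = 41400 km, T = 23.3 hours = 23.3 × 3600 s = 83880 s: μ = 4π²r³/T² = 3.98147×10^5 km³/s².
Transfer-ellipse semi-major axis a_t = (r₁ + r₂)/2 = (7960 + 41400)/2 = 24680 km.
Circular speed at r₁: v₁ = √(μ/r₁) = √(3.98147×10^5/7960) = 7.072 km/s.
Transfer-orbit speed at r₁ (vis-viva equation): v_p = √[μ(2/r₁ − 1/a_t)] = 9.160 km/s.
First burn Δv₁ = |v_p − v₁| = 2.088 km/s.
At r₂, v₂ = √(μ/r₂) = 3.101 km/s.
Transfer-orbit speed at r₂: v_a = √[μ(2/r₂ − 1/a_t)] = 1.761 km/s.
Second burn Δv₂ = |v₂ − v_a| = 1.340 km/s.
Δv = Δv₁ + Δv₂ = 2.088 + 1.340 = 3.428 km/s.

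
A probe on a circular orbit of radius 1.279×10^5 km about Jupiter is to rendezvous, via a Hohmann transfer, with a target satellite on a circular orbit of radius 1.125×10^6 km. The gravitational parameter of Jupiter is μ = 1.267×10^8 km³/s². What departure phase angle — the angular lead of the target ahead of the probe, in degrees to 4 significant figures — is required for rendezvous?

Transfer-ellipse semi-major axis a_t = (r₁ + r₂)/2 = (1.279×10^5 + 1.125×10^6)/2 = 6.2645×10^5 km.
The half-period of the transfer ellipse is t = π√(a_t³/μ) = 1.38386×10^5 s.
Target angular speed ω₂ = √(μ/r₂³) = 9.43321×10^-6 rad/s.
Angle swept by the target during transfer: ω₂·t = 1.30542 rad = 74.80°.
Arrival is 180° from departure on the ellipse, so φ = 180° − 74.80° = 105.2°.

φ = 105.2°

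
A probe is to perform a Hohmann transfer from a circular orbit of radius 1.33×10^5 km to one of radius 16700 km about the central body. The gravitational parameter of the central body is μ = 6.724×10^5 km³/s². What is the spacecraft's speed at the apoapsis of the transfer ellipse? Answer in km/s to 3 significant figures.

v = 1.06 km/s

Semi-major axis of the transfer orbit: a_t = (1.330×10^5 + 16700)/2 = 74850 km.
The apoapsis of the transfer ellipse is at r = 1.330×10^5 km.
Applying v² = μ(2/r − 1/a_t): v = 1.062 km/s.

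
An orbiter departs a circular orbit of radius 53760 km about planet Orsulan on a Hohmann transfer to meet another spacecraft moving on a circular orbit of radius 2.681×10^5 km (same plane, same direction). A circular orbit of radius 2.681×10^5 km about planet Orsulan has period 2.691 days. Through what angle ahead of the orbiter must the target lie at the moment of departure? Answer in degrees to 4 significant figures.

φ = 96.29°

From Kepler's third law T² = 4π²r³/μ at r = 2.681×10^5 km, T = 2.691 days = 2.691 × 86400 s = 2.325024×10^5 s: μ = 4π²r³/T² = 1.40733×10^7 km³/s².
Semi-major axis of the transfer orbit: a_t = (53760 + 2.681×10^5)/2 = 1.6093×10^5 km.
Transfer time t = π√(a_t³/μ) = 54060 s.
The target's mean motion on its circular orbit is ω₂ = √(μ/r₂³) = 2.702×10^-5 rad/s.
Angle swept by the target during transfer: ω₂·t = 1.461 rad = 83.71°.
The orbiter traverses 180° on the transfer ellipse, so the target must lead by 180° − 83.71° = 96.29°.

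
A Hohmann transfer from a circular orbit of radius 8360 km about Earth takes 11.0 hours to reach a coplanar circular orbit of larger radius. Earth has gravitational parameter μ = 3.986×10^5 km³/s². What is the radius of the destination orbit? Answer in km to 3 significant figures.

Transfer time t = 11.0 hours = 39600 s, and t = π√(a_t³/μ).
So a_t = (μ t²/π²)^(1/3) = (3.986×10^5 × (39600)² / π²)^(1/3) = 39860 km.
Since a_t = (r₁ + r₂)/2, r₂ = 2a_t − r₁ = 2×39860 − 8360 = 71360 km.

r₂ = 71400 km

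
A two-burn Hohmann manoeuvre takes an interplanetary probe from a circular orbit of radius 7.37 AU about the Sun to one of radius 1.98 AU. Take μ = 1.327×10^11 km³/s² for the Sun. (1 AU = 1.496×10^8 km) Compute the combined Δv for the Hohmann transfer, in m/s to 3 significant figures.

In km: r₁ = 7.37 × 1.496×10^8 = 1.102552×10^9 km; r₂ = 1.98 × 1.496×10^8 = 2.96208×10^8 km.
The Hohmann ellipse has a_t = (r₁ + r₂)/2 = 6.9938×10^8 km.
At r₁ the circular-orbit speed is v₁ = √(μ/r₁) = 10.97074 km/s.
Transfer-orbit speed at r₁ (v² = μ(2/r − 1/a)): v_a = √[μ(2/r₁ − 1/a_t)] = 7.139663 km/s.
First burn Δv₁ = |v_a − v₁| = 3.8311 km/s.
At r₂, v₂ = √(μ/r₂) = 21.1659 km/s.
Transfer-orbit speed at r₂: v_p = √[μ(2/r₂ − 1/a_t)] = 26.5754 km/s.
Second burn Δv₂ = |v₂ − v_p| = 5.4095 km/s.
Total Δv = Δv₁ + Δv₂ = 9.241 km/s.

Δv = 9240 m/s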